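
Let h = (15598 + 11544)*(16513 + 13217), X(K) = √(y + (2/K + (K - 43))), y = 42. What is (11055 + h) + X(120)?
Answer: 806942715 + √107115/30 ≈ 8.0694e+8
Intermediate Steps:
X(K) = √(-1 + K + 2/K) (X(K) = √(42 + (2/K + (K - 43))) = √(42 + (2/K + (-43 + K))) = √(42 + (-43 + K + 2/K)) = √(-1 + K + 2/K))
h = 806931660 (h = 27142*29730 = 806931660)
(11055 + h) + X(120) = (11055 + 806931660) + √(-1 + 120 + 2/120) = 806942715 + √(-1 + 120 + 2*(1/120)) = 806942715 + √(-1 + 120 + 1/60) = 806942715 + √(7141/60) = 806942715 + √107115/30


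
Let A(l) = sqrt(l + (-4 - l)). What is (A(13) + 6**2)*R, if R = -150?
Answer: -5400 - 300*I ≈ -5400.0 - 300.0*I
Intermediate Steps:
A(l) = 2*I (A(l) = sqrt(-4) = 2*I)
(A(13) + 6**2)*R = (2*I + 6**2)*(-150) = (2*I + 36)*(-150) = (36 + 2*I)*(-150) = -5400 - 300*I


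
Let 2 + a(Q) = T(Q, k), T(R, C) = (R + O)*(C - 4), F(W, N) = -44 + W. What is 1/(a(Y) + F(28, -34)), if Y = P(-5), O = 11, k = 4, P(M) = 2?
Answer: -1/18 ≈ -0.055556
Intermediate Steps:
Y = 2
T(R, C) = (-4 + C)*(11 + R) (T(R, C) = (R + 11)*(C - 4) = (11 + R)*(-4 + C) = (-4 + C)*(11 + R))
a(Q) = -2 (a(Q) = -2 + (-44 - 4*Q + 11*4 + 4*Q) = -2 + (-44 - 4*Q + 44 + 4*Q) = -2 + 0 = -2)
1/(a(Y) + F(28, -34)) = 1/(-2 + (-44 + 28)) = 1/(-2 - 16) = 1/(-18) = -1/18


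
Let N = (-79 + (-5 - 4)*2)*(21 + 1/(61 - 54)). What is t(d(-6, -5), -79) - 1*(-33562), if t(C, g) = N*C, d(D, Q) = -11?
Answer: 392850/7 ≈ 56121.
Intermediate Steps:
N = -14356/7 (N = (-79 - 9*2)*(21 + 1/7) = (-79 - 18)*(21 + 1/7) = -97*148/7 = -14356/7 ≈ -2050.9)
t(C, g) = -14356*C/7
t(d(-6, -5), -79) - 1*(-33562) = -14356/7*(-11) - 1*(-33562) = 157916/7 + 33562 = 392850/7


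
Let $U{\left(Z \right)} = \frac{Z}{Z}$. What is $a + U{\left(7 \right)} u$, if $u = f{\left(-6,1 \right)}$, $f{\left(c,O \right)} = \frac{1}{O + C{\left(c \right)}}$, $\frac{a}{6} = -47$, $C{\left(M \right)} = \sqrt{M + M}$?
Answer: $\frac{- 564 \sqrt{3} + 281 i}{- i + 2 \sqrt{3}} \approx -281.92 - 0.26647 i$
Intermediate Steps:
$U{\left(Z \right)} = 1$
$C{\left(M \right)} = \sqrt{2} \sqrt{M}$ ($C{\left(M \right)} = \sqrt{2 M} = \sqrt{2} \sqrt{M}$)
$a = -282$ ($a = 6 \left(-47\right) = -282$)
$f{\left(c,O \right)} = \frac{1}{O + \sqrt{2} \sqrt{c}}$
$u = \frac{1}{1 + 2 i \sqrt{3}}$ ($u = \frac{1}{1 + \sqrt{2} \sqrt{-6}} = \frac{1}{1 + \sqrt{2} i \sqrt{6}} = \frac{1}{1 + 2 i \sqrt{3}} \approx 0.076923 - 0.26647 i$)
$a + U{\left(7 \right)} u = -282 + 1 \left(\frac{1}{13} - \frac{2 i \sqrt{3}}{13}\right) = -282 + \left(\frac{1}{13} - \frac{2 i \sqrt{3}}{13}\right) = - \frac{3665}{13} - \frac{2 i \sqrt{3}}{13}$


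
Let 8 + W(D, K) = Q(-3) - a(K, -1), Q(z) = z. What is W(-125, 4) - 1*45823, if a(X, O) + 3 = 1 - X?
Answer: -45828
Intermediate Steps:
a(X, O) = -2 - X (a(X, O) = -3 + (1 - X) = -2 - X)
W(D, K) = -9 + K (W(D, K) = -8 + (-3 - (-2 - K)) = -8 + (-3 + (2 + K)) = -8 + (-1 + K) = -9 + K)
W(-125, 4) - 1*45823 = (-9 + 4) - 1*45823 = -5 - 45823 = -45828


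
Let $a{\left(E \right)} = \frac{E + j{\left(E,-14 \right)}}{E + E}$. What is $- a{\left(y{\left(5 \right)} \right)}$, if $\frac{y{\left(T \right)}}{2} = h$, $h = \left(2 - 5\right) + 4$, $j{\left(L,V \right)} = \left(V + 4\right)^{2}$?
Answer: $- \frac{51}{2} \approx -25.5$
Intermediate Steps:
$j{\left(L,V \right)} = \left(4 + V\right)^{2}$
$h = 1$ ($h = -3 + 4 = 1$)
$y{\left(T \right)} = 2$ ($y{\left(T \right)} = 2 \cdot 1 = 2$)
$a{\left(E \right)} = \frac{100 + E}{2 E}$ ($a{\left(E \right)} = \frac{E + \left(4 - 14\right)^{2}}{E + E} = \frac{E + \left(-10\right)^{2}}{2 E} = \left(E + 100\right) \frac{1}{2 E} = \left(100 + E\right) \frac{1}{2 E} = \frac{100 + E}{2 E}$)
$- a{\left(y{\left(5 \right)} \right)} = - \frac{100 + 2}{2 \cdot 2} = - \frac{102}{2 \cdot 2} = \left(-1\right) \frac{51}{2} = - \frac{51}{2}$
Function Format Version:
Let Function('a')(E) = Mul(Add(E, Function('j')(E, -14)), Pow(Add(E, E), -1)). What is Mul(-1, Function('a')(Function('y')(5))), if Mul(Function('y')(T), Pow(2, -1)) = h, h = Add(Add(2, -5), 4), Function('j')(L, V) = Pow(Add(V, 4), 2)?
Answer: Rational(-51, 2) ≈ -25.500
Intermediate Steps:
Function('j')(L, V) = Pow(Add(4, V), 2)
h = 1 (h = Add(-3, 4) = 1)
Function('y')(T) = 2 (Function('y')(T) = Mul(2, 1) = 2)
Function('a')(E) = Mul(Rational(1, 2), Pow(E, -1), Add(100, E)) (Function('a')(E) = Mul(Add(E, Pow(Add(4, -14), 2)), Pow(Add(E, E), -1)) = Mul(Add(E, Pow(-10, 2)), Pow(Mul(2, E), -1)) = Mul(Add(E, 100), Mul(Rational(1, 2), Pow(E, -1))) = Mul(Add(100, E), Mul(Rational(1, 2), Pow(E, -1))) = Mul(Rational(1, 2), Pow(E, -1), Add(100, E)))
Mul(-1, Function('a')(Function('y')(5))) = Mul(-1, Mul(Rational(1, 2), Pow(2, -1), Add(100, 2))) = Mul(-1, Mul(Rational(1, 2), Rational(1, 2), 102)) = Mul(-1, Rational(51, 2)) = Rational(-51, 2)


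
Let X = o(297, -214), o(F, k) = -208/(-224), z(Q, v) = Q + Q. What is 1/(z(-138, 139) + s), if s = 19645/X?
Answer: 13/271442 ≈ 4.7892e-5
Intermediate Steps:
z(Q, v) = 2*Q
o(F, k) = 13/14 (o(F, k) = -208*(-1/224) = 13/14)
X = 13/14 ≈ 0.92857
s = 275030/13 (s = 19645/(13/14) = 19645*(14/13) = 275030/13 ≈ 21156.)
1/(z(-138, 139) + s) = 1/(2*(-138) + 275030/13) = 1/(-276 + 275030/13) = 1/(271442/13) = 13/271442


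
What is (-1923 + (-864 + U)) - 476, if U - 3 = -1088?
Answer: -4348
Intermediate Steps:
U = -1085 (U = 3 - 1088 = -1085)
(-1923 + (-864 + U)) - 476 = (-1923 + (-864 - 1085)) - 476 = (-1923 - 1949) - 476 = -3872 - 476 = -4348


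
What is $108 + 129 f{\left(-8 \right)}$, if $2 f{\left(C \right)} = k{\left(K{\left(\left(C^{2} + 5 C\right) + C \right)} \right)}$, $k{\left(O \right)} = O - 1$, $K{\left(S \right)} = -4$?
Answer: $- \frac{429}{2} \approx -214.5$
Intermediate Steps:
$k{\left(O \right)} = -1 + O$
$f{\left(C \right)} = - \frac{5}{2}$ ($f{\left(C \right)} = \frac{-1 - 4}{2} = \frac{1}{2} \left(-5\right) = - \frac{5}{2}$)
$108 + 129 f{\left(-8 \right)} = 108 + 129 \left(- \frac{5}{2}\right) = 108 - \frac{645}{2} = - \frac{429}{2}$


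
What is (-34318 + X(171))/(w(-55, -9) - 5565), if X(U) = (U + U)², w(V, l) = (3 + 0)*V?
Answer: -41323/2865 ≈ -14.423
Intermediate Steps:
w(V, l) = 3*V
X(U) = 4*U² (X(U) = (2*U)² = 4*U²)
(-34318 + X(171))/(w(-55, -9) - 5565) = (-34318 + 4*171²)/(3*(-55) - 5565) = (-34318 + 4*29241)/(-165 - 5565) = (-34318 + 116964)/(-5730) = 82646*(-1/5730) = -41323/2865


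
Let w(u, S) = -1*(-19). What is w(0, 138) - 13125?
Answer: -13106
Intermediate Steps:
w(u, S) = 19
w(0, 138) - 13125 = 19 - 13125 = -13106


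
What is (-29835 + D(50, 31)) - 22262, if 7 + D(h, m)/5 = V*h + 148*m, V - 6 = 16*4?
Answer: -11692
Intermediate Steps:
V = 70 (V = 6 + 16*4 = 6 + 64 = 70)
D(h, m) = -35 + 350*h + 740*m (D(h, m) = -35 + 5*(70*h + 148*m) = -35 + (350*h + 740*m) = -35 + 350*h + 740*m)
(-29835 + D(50, 31)) - 22262 = (-29835 + (-35 + 350*50 + 740*31)) - 22262 = (-29835 + (-35 + 17500 + 22940)) - 22262 = (-29835 + 40405) - 22262 = 10570 - 22262 = -11692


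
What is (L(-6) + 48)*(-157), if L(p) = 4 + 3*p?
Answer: -5338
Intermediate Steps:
(L(-6) + 48)*(-157) = ((4 + 3*(-6)) + 48)*(-157) = ((4 - 18) + 48)*(-157) = (-14 + 48)*(-157) = 34*(-157) = -5338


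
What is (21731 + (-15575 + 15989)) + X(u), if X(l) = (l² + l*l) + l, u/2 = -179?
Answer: 278115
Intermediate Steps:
u = -358 (u = 2*(-179) = -358)
X(l) = l + 2*l² (X(l) = (l² + l²) + l = 2*l² + l = l + 2*l²)
(21731 + (-15575 + 15989)) + X(u) = (21731 + (-15575 + 15989)) - 358*(1 + 2*(-358)) = (21731 + 414) - 358*(1 - 716) = 22145 - 358*(-715) = 22145 + 255970 = 278115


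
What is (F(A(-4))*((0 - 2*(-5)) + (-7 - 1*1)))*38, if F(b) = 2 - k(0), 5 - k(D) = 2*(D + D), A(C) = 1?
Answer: -228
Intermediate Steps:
k(D) = 5 - 4*D (k(D) = 5 - 2*(D + D) = 5 - 2*2*D = 5 - 4*D)
F(b) = -3 (F(b) = 2 - (5 - 4*0) = 2 - (5 + 0) = 2 - 1*5 = 2 - 5 = -3)
(F(A(-4))*((0 - 2*(-5)) + (-7 - 1*1)))*38 = -3*((0 - 2*(-5)) + (-7 - 1*1))*38 = -3*((0 + 10) + (-7 - 1))*38 = -3*(10 - 8)*38 = -3*2*38 = -6*38 = -228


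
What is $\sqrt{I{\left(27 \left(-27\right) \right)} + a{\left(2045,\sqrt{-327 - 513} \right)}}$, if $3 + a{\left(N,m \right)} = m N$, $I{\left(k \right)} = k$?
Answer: $\sqrt{-732 + 4090 i \sqrt{210}} \approx 171.09 + 173.21 i$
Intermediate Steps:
$a{\left(N,m \right)} = -3 + N m$ ($a{\left(N,m \right)} = -3 + m N = -3 + N m$)
$\sqrt{I{\left(27 \left(-27\right) \right)} + a{\left(2045,\sqrt{-327 - 513} \right)}} = \sqrt{27 \left(-27\right) - \left(3 - 2045 \sqrt{-327 - 513}\right)} = \sqrt{-729 - \left(3 - 2045 \sqrt{-840}\right)} = \sqrt{-729 - \left(3 - 2045 \cdot 2 i \sqrt{210}\right)} = \sqrt{-729 - \left(3 - 4090 i \sqrt{210}\right)} = \sqrt{-732 + 4090 i \sqrt{210}}$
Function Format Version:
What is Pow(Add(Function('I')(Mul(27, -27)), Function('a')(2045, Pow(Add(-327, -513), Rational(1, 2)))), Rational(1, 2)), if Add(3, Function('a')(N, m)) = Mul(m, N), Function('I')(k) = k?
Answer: Pow(Add(-732, Mul(4090, I, Pow(210, Rational(1, 2)))), Rational(1, 2)) ≈ Add(171.09, Mul(173.21, I))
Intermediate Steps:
Function('a')(N, m) = Add(-3, Mul(N, m)) (Function('a')(N, m) = Add(-3, Mul(m, N)) = Add(-3, Mul(N, m)))
Pow(Add(Function('I')(Mul(27, -27)), Function('a')(2045, Pow(Add(-327, -513), Rational(1, 2)))), Rational(1, 2)) = Pow(Add(Mul(27, -27), Add(-3, Mul(2045, Pow(Add(-327, -513), Rational(1, 2))))), Rational(1, 2)) = Pow(Add(-729, Add(-3, Mul(2045, Pow(-840, Rational(1, 2))))), Rational(1, 2)) = Pow(Add(-729, Add(-3, Mul(2045, Mul(2, I, Pow(210, Rational(1, 2)))))), Rational(1, 2)) = Pow(Add(-729, Add(-3, Mul(4090, I, Pow(210, Rational(1, 2))))), Rational(1, 2)) = Pow(Add(-732, Mul(4090, I, Pow(210, Rational(1, 2)))), Rational(1, 2))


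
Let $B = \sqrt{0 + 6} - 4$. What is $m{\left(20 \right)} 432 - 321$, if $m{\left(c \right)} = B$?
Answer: $-2049 + 432 \sqrt{6} \approx -990.82$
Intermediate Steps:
$B = -4 + \sqrt{6}$ ($B = \sqrt{6} - 4 = -4 + \sqrt{6} \approx -1.5505$)
$m{\left(c \right)} = -4 + \sqrt{6}$
$m{\left(20 \right)} 432 - 321 = \left(-4 + \sqrt{6}\right) 432 - 321 = \left(-1728 + 432 \sqrt{6}\right) - 321 = -2049 + 432 \sqrt{6}$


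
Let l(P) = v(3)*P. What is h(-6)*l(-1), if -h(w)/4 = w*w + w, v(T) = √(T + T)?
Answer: 120*√6 ≈ 293.94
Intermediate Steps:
v(T) = √2*√T (v(T) = √(2*T) = √2*√T)
l(P) = P*√6 (l(P) = (√2*√3)*P = √6*P = P*√6)
h(w) = -4*w - 4*w² (h(w) = -4*(w*w + w) = -4*(w² + w) = -4*(w + w²) = -4*w - 4*w²)
h(-6)*l(-1) = (-4*(-6)*(1 - 6))*(-√6) = (-4*(-6)*(-5))*(-√6) = -(-120)*√6 = 120*√6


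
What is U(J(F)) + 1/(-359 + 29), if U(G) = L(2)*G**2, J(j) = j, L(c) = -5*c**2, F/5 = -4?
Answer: -2640001/330 ≈ -8000.0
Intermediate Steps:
F = -20 (F = 5*(-4) = -20)
U(G) = -20*G**2 (U(G) = (-5*2**2)*G**2 = (-5*4)*G**2 = -20*G**2)
U(J(F)) + 1/(-359 + 29) = -20*(-20)**2 + 1/(-359 + 29) = -20*400 + 1/(-330) = -8000 - 1/330 = -2640001/330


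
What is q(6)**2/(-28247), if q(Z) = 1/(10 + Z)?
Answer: -1/7231232 ≈ -1.3829e-7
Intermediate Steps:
q(6)**2/(-28247) = (1/(10 + 6))**2/(-28247) = (1/16)**2*(-1/28247) = (1/256)*(-1/28247) = -1/7231232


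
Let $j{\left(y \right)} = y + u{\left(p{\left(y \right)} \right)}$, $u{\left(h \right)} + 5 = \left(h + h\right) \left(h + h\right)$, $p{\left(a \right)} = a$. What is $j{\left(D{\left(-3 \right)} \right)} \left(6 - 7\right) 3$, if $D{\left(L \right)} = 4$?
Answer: $-189$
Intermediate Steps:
$u{\left(h \right)} = -5 + 4 h^{2}$ ($u{\left(h \right)} = -5 + \left(h + h\right) \left(h + h\right) = -5 + 2 h 2 h = -5 + 4 h^{2}$)
$j{\left(y \right)} = -5 + y + 4 y^{2}$ ($j{\left(y \right)} = y + \left(-5 + 4 y^{2}\right) = -5 + y + 4 y^{2}$)
$j{\left(D{\left(-3 \right)} \right)} \left(6 - 7\right) 3 = \left(-5 + 4 + 4 \cdot 4^{2}\right) \left(6 - 7\right) 3 = \left(-5 + 4 + 4 \cdot 16\right) \left(6 - 7\right) 3 = \left(-5 + 4 + 64\right) \left(-1\right) 3 = 63 \left(-1\right) 3 = \left(-63\right) 3 = -189$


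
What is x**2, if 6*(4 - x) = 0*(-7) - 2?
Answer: 169/9 ≈ 18.778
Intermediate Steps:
x = 13/3 (x = 4 - (0*(-7) - 2)/6 = 4 - (0 - 2)/6 = 4 - 1/6*(-2) = 4 + 1/3 = 13/3 ≈ 4.3333)
x**2 = (13/3)**2 = 169/9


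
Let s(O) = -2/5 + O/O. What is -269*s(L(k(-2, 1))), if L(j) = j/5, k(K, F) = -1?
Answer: -807/5 ≈ -161.40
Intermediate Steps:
L(j) = j/5 (L(j) = j*(⅕) = j/5)
s(O) = ⅗ (s(O) = -2*⅕ + 1 = -⅖ + 1 = ⅗)
-269*s(L(k(-2, 1))) = -269*⅗ = -807/5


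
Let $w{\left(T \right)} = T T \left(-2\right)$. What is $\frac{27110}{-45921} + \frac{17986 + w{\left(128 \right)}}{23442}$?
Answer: $- \frac{219052807}{179413347} \approx -1.2209$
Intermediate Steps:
$w{\left(T \right)} = - 2 T^{2}$ ($w{\left(T \right)} = T^{2} \left(-2\right) = - 2 T^{2}$)
$\frac{27110}{-45921} + \frac{17986 + w{\left(128 \right)}}{23442} = \frac{27110}{-45921} + \frac{17986 - 2 \cdot 128^{2}}{23442} = 27110 \left(- \frac{1}{45921}\right) + \left(17986 - 32768\right) \frac{1}{23442} = - \frac{27110}{45921} + \left(17986 - 32768\right) \frac{1}{23442} = - \frac{27110}{45921} - \frac{7391}{11721} = - \frac{219052807}{179413347}$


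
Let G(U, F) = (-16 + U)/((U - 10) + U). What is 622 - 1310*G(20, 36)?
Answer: 1342/3 ≈ 447.33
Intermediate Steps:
G(U, F) = (-16 + U)/(-10 + 2*U) (G(U, F) = (-16 + U)/((-10 + U) + U) = (-16 + U)/(-10 + 2*U))
622 - 1310*G(20, 36) = 622 - 655*(-16 + 20)/(-5 + 20) = 622 - 655*4/15 = 622 - 1310*2/15 = 622 - 524/3 = 1342/3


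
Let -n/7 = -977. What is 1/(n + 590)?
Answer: 1/7429 ≈ 0.00013461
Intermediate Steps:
n = 6839 (n = -7*(-977) = 6839)
1/(n + 590) = 1/(6839 + 590) = 1/7429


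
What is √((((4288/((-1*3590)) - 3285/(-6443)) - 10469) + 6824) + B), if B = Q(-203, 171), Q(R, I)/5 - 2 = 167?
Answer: I*√374601375515120145/11565185 ≈ 52.922*I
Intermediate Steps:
Q(R, I) = 845 (Q(R, I) = 10 + 5*167 = 10 + 835 = 845)
B = 845
√((((4288/((-1*3590)) - 3285/(-6443)) - 10469) + 6824) + B) = √((((4288/((-1*3590)) - 3285/(-6443)) - 10469) + 6824) + 845) = √((((4288/(-3590) - 3285*(-1/6443)) - 10469) + 6824) + 845) = √((((4288*(-1/3590) + 3285/6443) - 10469) + 6824) + 845) = √((((-2144/1795 + 3285/6443) - 10469) + 6824) + 845) = √(((-7917217/11565185 - 10469) + 6824) + 845) = √((-121083838982/11565185 + 6824) + 845) = √(-42163016542/11565185 + 845) = √(-32390435217/11565185) = I*√374601375515120145/11565185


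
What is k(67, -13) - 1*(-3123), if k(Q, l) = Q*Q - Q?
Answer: 7545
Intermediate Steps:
k(Q, l) = Q² - Q
k(67, -13) - 1*(-3123) = 67*(-1 + 67) - 1*(-3123) = 67*66 + 3123 = 4422 + 3123 = 7545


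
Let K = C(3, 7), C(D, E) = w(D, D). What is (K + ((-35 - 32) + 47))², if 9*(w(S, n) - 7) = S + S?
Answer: 1369/9 ≈ 152.11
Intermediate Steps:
w(S, n) = 7 + 2*S/9 (w(S, n) = 7 + (S + S)/9 = 7 + (2*S)/9 = 7 + 2*S/9)
C(D, E) = 7 + 2*D/9
K = 23/3 (K = 7 + (2/9)*3 = 7 + ⅔ = 23/3 ≈ 7.6667)
(K + ((-35 - 32) + 47))² = (23/3 + ((-35 - 32) + 47))² = (23/3 + (-67 + 47))² = (23/3 - 20)² = (-37/3)² = 1369/9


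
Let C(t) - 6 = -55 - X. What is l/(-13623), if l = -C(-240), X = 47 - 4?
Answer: -92/13623 ≈ -0.0067533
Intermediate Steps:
X = 43
C(t) = -92 (C(t) = 6 + (-55 - 1*43) = 6 + (-55 - 43) = 6 - 98 = -92)
l = 92 (l = -1*(-92) = 92)
l/(-13623) = 92/(-13623) = 92*(-1/13623) = -92/13623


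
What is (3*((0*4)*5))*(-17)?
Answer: 0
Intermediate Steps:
(3*((0*4)*5))*(-17) = (3*(0*5))*(-17) = (3*0)*(-17) = 0*(-17) = 0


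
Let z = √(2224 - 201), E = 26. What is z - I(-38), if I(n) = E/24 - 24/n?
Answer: -391/228 + 17*√7 ≈ 43.263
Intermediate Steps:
I(n) = 13/12 - 24/n (I(n) = 26/24 - 24/n = 26*(1/24) - 24/n = 13/12 - 24/n)
z = 17*√7 (z = √2023 = 17*√7 ≈ 44.978)
z - I(-38) = 17*√7 - (13/12 - 24/(-38)) = 17*√7 - (13/12 - 24*(-1/38)) = 17*√7 - (13/12 + 12/19) = 17*√7 - 1*391/228 = 17*√7 - 391/228 = -391/228 + 17*√7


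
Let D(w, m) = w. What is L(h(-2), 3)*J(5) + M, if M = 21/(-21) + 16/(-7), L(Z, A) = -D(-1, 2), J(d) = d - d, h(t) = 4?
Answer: -23/7 ≈ -3.2857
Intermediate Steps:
J(d) = 0
L(Z, A) = 1 (L(Z, A) = -1*(-1) = 1)
M = -23/7 (M = 21*(-1/21) + 16*(-⅐) = -1 - 16/7 = -23/7 ≈ -3.2857)
L(h(-2), 3)*J(5) + M = 1*0 - 23/7 = 0 - 23/7 = -23/7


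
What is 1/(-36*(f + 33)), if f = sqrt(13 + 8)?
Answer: -11/12816 + sqrt(21)/38448 ≈ -0.00073911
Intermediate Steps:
f = sqrt(21) ≈ 4.5826
1/(-36*(f + 33)) = 1/(-36*(sqrt(21) + 33)) = 1/(-36*(33 + sqrt(21))) = 1/(-1188 - 36*sqrt(21))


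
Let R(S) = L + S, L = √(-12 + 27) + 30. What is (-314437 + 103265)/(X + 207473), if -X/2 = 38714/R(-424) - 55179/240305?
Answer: -131028245089734748540928260/128855317613795116531292023 + 944191288088730328400*√15/386565952841385349593876069 ≈ -1.0169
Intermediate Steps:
L = 30 + √15 (L = √15 + 30 = 30 + √15 ≈ 33.873)
R(S) = 30 + S + √15 (R(S) = (30 + √15) + S = 30 + S + √15)
X = 110358/240305 - 77428/(-394 + √15) (X = -2*(38714/(30 - 424 + √15) - 55179/240305) = -2*(38714/(-394 + √15) - 55179*1/240305) = -2*(38714/(-394 + √15) - 55179/240305) = -2*(-55179/240305 + 38714/(-394 + √15)) = 110358/240305 - 77428/(-394 + √15) ≈ 198.93)
(-314437 + 103265)/(X + 207473) = (-314437 + 103265)/((7348026081878/37300382405 + 77428*√15/155221) + 207473) = -211172/(7746170264794443/37300382405 + 77428*√15/155221)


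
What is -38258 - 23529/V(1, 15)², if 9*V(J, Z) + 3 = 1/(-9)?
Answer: -184368041/784 ≈ -2.3516e+5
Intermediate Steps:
V(J, Z) = -28/81 (V(J, Z) = -⅓ + (⅑)/(-9) = -⅓ + (⅑)*(-⅑) = -⅓ - 1/81 = -28/81)
-38258 - 23529/V(1, 15)² = -38258 - 23529/((-28/81)²) = -38258 - 23529/784/6561 = -38258 - 23529*6561/784 = -38258 - 154373769/784 = -184368041/784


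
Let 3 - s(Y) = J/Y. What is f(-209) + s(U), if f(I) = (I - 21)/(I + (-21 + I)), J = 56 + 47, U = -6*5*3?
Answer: 184447/39510 ≈ 4.6684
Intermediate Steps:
U = -90 (U = -30*3 = -90)
J = 103
s(Y) = 3 - 103/Y
f(I) = (-21 + I)/(-21 + 2*I)
f(-209) + s(U) = (-21 - 209)/(-21 + 2*(-209)) + (3 - 103/(-90)) = -230/(-21 - 418) + (3 - 103*(-1/90)) = -230/(-439) + (3 + 103/90) = -1/439*(-230) + 373/90 = 230/439 + 373/90 = 184447/39510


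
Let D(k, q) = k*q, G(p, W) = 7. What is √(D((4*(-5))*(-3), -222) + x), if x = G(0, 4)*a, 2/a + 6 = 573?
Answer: I*√1078918/9 ≈ 115.41*I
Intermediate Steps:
a = 2/567 (a = 2/(-6 + 573) = 2/567 ≈ 0.0035273)
x = 2/81 (x = 7*(2/567) = 2/81 ≈ 0.024691)
√(D((4*(-5))*(-3), -222) + x) = √(((4*(-5))*(-3))*(-222) + 2/81) = √(-20*(-3)*(-222) + 2/81) = √(60*(-222) + 2/81) = √(-13320 + 2/81) = √(-1078918/81) = I*√1078918/9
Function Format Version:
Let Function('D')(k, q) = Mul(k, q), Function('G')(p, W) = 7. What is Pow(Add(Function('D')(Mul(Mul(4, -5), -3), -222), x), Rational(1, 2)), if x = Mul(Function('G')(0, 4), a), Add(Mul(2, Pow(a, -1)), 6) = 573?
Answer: Mul(Rational(1, 9), I, Pow(1078918, Rational(1, 2))) ≈ Mul(115.41, I)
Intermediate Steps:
a = Rational(2, 567) (a = Mul(2, Pow(Add(-6, 573), -1)) = Mul(2, Pow(567, -1)) = Mul(2, Rational(1, 567)) = Rational(2, 567) ≈ 0.0035273)
x = Rational(2, 81) (x = Mul(7, Rational(2, 567)) = Rational(2, 81) ≈ 0.024691)
Pow(Add(Function('D')(Mul(Mul(4, -5), -3), -222), x), Rational(1, 2)) = Pow(Add(Mul(Mul(Mul(4, -5), -3), -222), Rational(2, 81)), Rational(1, 2)) = Pow(Add(Mul(Mul(-20, -3), -222), Rational(2, 81)), Rational(1, 2)) = Pow(Add(Mul(60, -222), Rational(2, 81)), Rational(1, 2)) = Pow(Add(-13320, Rational(2, 81)), Rational(1, 2)) = Pow(Rational(-1078918, 81), Rational(1, 2)) = Mul(Rational(1, 9), I, Pow(1078918, Rational(1, 2)))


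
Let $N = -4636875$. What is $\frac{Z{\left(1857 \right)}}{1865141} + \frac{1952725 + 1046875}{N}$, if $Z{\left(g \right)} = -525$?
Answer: $- \frac{223884452119}{345937026975} \approx -0.64718$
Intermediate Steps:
$\frac{Z{\left(1857 \right)}}{1865141} + \frac{1952725 + 1046875}{N} = - \frac{525}{1865141} + \frac{1952725 + 1046875}{-4636875} = \left(-525\right) \frac{1}{1865141} + 2999600 \left(- \frac{1}{4636875}\right) = - \frac{525}{1865141} - \frac{119984}{185475} = - \frac{223884452119}{345937026975}$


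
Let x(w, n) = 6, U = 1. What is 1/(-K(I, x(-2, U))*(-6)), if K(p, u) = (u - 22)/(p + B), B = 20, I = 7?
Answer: -9/32 ≈ -0.28125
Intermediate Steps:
K(p, u) = (-22 + u)/(20 + p) (K(p, u) = (u - 22)/(p + 20) = (-22 + u)/(20 + p))
1/(-K(I, x(-2, U))*(-6)) = 1/(-(-22 + 6)/(20 + 7)*(-6)) = 1/(-(-16)/27*(-6)) = 1/(-1*(-16/27)*(-6)) = 1/((16/27)*(-6)) = 1/(-32/9) = -9/32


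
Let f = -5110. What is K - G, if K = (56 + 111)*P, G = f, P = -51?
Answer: -3407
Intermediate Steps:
G = -5110
K = -8517 (K = (56 + 111)*(-51) = 167*(-51) = -8517)
K - G = -8517 - 1*(-5110) = -8517 + 5110 = -3407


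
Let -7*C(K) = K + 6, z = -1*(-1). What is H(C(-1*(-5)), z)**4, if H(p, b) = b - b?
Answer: 0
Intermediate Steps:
z = 1
C(K) = -6/7 - K/7 (C(K) = -(K + 6)/7 = -(6 + K)/7 = -6/7 - K/7)
H(p, b) = 0
H(C(-1*(-5)), z)**4 = 0**4 = 0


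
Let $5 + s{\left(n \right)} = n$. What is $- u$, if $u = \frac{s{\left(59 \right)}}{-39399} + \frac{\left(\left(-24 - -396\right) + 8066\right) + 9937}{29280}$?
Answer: $- \frac{16052789}{25635616} \approx -0.62619$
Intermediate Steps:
$s{\left(n \right)} = -5 + n$
$u = \frac{16052789}{25635616}$ ($u = \frac{-5 + 59}{-39399} + \frac{\left(\left(-24 - -396\right) + 8066\right) + 9937}{29280} = 54 \left(- \frac{1}{39399}\right) + \left(\left(\left(-24 + 396\right) + 8066\right) + 9937\right) \frac{1}{29280} = - \frac{18}{13133} + \left(\left(372 + 8066\right) + 9937\right) \frac{1}{29280} = - \frac{18}{13133} + \left(8438 + 9937\right) \frac{1}{29280} = - \frac{18}{13133} + 18375 \cdot \frac{1}{29280} = - \frac{18}{13133} + \frac{1225}{1952} = \frac{16052789}{25635616} \approx 0.62619$)
$- u = \left(-1\right) \frac{16052789}{25635616} = - \frac{16052789}{25635616}$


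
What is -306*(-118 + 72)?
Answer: 14076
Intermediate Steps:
-306*(-118 + 72) = -306*(-46) = 14076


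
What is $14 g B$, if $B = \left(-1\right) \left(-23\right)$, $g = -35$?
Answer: $-11270$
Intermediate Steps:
$B = 23$
$14 g B = 14 \left(-35\right) 23 = \left(-490\right) 23 = -11270$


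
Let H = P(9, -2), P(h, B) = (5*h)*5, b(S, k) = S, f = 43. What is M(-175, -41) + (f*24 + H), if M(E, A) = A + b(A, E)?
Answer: 1175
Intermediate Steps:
P(h, B) = 25*h
M(E, A) = 2*A (M(E, A) = A + A = 2*A)
H = 225 (H = 25*9 = 225)
M(-175, -41) + (f*24 + H) = 2*(-41) + (43*24 + 225) = -82 + (1032 + 225) = -82 + 1257 = 1175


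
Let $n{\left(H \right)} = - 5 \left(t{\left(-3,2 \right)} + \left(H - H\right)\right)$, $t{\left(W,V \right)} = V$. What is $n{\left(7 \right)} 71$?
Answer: $-710$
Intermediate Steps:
$n{\left(H \right)} = -10$ ($n{\left(H \right)} = - 5 \left(2 + \left(H - H\right)\right) = - 5 \left(2 + 0\right) = \left(-5\right) 2 = -10$)
$n{\left(7 \right)} 71 = \left(-10\right) 71 = -710$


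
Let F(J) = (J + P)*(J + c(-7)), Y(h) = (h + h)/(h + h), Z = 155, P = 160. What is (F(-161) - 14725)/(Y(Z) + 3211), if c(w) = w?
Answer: -14557/3212 ≈ -4.5321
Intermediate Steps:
Y(h) = 1 (Y(h) = (2*h)/((2*h)) = (2*h)*(1/(2*h)) = 1)
F(J) = (-7 + J)*(160 + J) (F(J) = (J + 160)*(J - 7) = (160 + J)*(-7 + J) = (-7 + J)*(160 + J))
(F(-161) - 14725)/(Y(Z) + 3211) = ((-1120 + (-161)² + 153*(-161)) - 14725)/(1 + 3211) = ((-1120 + 25921 - 24633) - 14725)/3212 = (168 - 14725)*(1/3212) = -14557*1/3212 = -14557/3212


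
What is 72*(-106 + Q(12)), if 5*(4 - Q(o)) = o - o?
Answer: -7344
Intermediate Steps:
Q(o) = 4 (Q(o) = 4 - (o - o)/5 = 4 - 1/5*0 = 4 + 0 = 4)
72*(-106 + Q(12)) = 72*(-106 + 4) = 72*(-102) = -7344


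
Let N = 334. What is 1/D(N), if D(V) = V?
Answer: 1/334 ≈ 0.0029940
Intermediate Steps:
1/D(N) = 1/334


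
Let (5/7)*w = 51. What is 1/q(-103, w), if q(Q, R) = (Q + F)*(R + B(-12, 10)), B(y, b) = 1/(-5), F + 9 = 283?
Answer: 5/60876 ≈ 8.2134e-5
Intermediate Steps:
F = 274 (F = -9 + 283 = 274)
B(y, b) = -1/5
w = 357/5 (w = (7/5)*51 = 357/5 ≈ 71.400)
q(Q, R) = (274 + Q)*(-1/5 + R) (q(Q, R) = (Q + 274)*(R - 1/5) = (274 + Q)*(-1/5 + R))
1/q(-103, w) = 1/(-274/5 + 274*(357/5) - 1/5*(-103) - 103*357/5) = 1/(-274/5 + 97818/5 + 103/5 - 36771/5) = 1/(60876/5) = 5/60876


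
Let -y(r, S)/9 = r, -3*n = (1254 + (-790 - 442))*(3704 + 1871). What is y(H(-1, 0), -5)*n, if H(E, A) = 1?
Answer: 367950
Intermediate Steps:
n = -122650/3 (n = -(1254 + (-790 - 442))*(3704 + 1871)/3 = -(1254 - 1232)*5575/3 = -22*5575/3 = -⅓*122650 = -122650/3 ≈ -40883.)
y(r, S) = -9*r
y(H(-1, 0), -5)*n = -9*1*(-122650/3) = -9*(-122650/3) = 367950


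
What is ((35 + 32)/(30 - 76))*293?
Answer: -19631/46 ≈ -426.76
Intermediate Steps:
((35 + 32)/(30 - 76))*293 = (67/(-46))*293 = (67*(-1/46))*293 = -67/46*293 = -19631/46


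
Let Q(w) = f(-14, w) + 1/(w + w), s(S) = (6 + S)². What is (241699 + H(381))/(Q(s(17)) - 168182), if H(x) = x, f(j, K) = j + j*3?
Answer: -256120640/177995803 ≈ -1.4389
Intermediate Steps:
f(j, K) = 4*j (f(j, K) = j + 3*j = 4*j)
Q(w) = -56 + 1/(2*w) (Q(w) = 4*(-14) + 1/(w + w) = -56 + 1/(2*w))
(241699 + H(381))/(Q(s(17)) - 168182) = (241699 + 381)/((-56 + 1/(2*((6 + 17)²))) - 168182) = 242080/((-56 + 1/(2*(23²))) - 168182) = 242080/((-56 + (½)/529) - 168182) = 242080/((-56 + (½)*(1/529)) - 168182) = 242080/((-56 + 1/1058) - 168182) = 242080/(-59247/1058 - 168182) = 242080/(-177995803/1058) = 242080*(-1058/177995803) = -256120640/177995803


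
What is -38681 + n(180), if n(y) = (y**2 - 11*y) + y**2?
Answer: 24139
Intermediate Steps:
n(y) = -11*y + 2*y**2
-38681 + n(180) = -38681 + 180*(-11 + 2*180) = -38681 + 180*(-11 + 360) = -38681 + 180*349 = -38681 + 62820 = 24139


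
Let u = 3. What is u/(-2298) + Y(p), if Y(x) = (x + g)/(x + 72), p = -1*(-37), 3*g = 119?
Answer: 175853/250482 ≈ 0.70206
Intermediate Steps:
g = 119/3 (g = (⅓)*119 = 119/3 ≈ 39.667)
p = 37
Y(x) = (119/3 + x)/(72 + x) (Y(x) = (x + 119/3)/(x + 72) = (119/3 + x)/(72 + x))
u/(-2298) + Y(p) = 3/(-2298) + (119/3 + 37)/(72 + 37) = 3*(-1/2298) + (230/3)/109 = -1/766 + (1/109)*(230/3) = -1/766 + 230/327 = 175853/250482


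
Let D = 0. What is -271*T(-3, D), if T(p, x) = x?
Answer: 0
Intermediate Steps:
-271*T(-3, D) = -271*0 = 0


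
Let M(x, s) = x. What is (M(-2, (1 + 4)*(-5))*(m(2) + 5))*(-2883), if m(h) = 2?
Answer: 40362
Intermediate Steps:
(M(-2, (1 + 4)*(-5))*(m(2) + 5))*(-2883) = -2*(2 + 5)*(-2883) = -2*7*(-2883) = -14*(-2883) = 40362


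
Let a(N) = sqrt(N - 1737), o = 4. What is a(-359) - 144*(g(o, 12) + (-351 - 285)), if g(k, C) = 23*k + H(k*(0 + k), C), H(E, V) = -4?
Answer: 78912 + 4*I*sqrt(131) ≈ 78912.0 + 45.782*I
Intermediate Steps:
g(k, C) = -4 + 23*k (g(k, C) = 23*k - 4 = -4 + 23*k)
a(N) = sqrt(-1737 + N)
a(-359) - 144*(g(o, 12) + (-351 - 285)) = sqrt(-1737 - 359) - 144*((-4 + 23*4) + (-351 - 285)) = sqrt(-2096) - 144*((-4 + 92) - 636) = 4*I*sqrt(131) - 144*(88 - 636) = 4*I*sqrt(131) - 144*(-548) = 4*I*sqrt(131) - 1*(-78912) = 4*I*sqrt(131) + 78912 = 78912 + 4*I*sqrt(131)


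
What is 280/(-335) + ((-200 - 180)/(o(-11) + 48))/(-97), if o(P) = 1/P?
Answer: -2582604/3424973 ≈ -0.75405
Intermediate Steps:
280/(-335) + ((-200 - 180)/(o(-11) + 48))/(-97) = 280/(-335) + ((-200 - 180)/(1/(-11) + 48))/(-97) = 280*(-1/335) - 380/(-1/11 + 48)*(-1/97) = -56/67 - 380/527/11*(-1/97) = -56/67 - 380*11/527*(-1/97) = -56/67 - 4180/527*(-1/97) = -56/67 + 4180/51119 = -2582604/3424973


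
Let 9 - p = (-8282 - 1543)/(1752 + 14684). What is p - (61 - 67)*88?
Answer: 8835957/16436 ≈ 537.60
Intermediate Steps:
p = 157749/16436 (p = 9 - (-8282 - 1543)/(1752 + 14684) = 9 - (-9825)/16436 = 9 - 1*(-9825/16436) = 9 + 9825/16436 = 157749/16436 ≈ 9.5978)
p - (61 - 67)*88 = 157749/16436 - (61 - 67)*88 = 157749/16436 - (-6)*88 = 157749/16436 - 1*(-528) = 157749/16436 + 528 = 8835957/16436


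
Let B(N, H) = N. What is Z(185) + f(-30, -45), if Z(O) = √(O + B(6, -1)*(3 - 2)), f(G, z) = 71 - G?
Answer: 101 + √191 ≈ 114.82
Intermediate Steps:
Z(O) = √(6 + O) (Z(O) = √(O + 6*(3 - 2)) = √(O + 6*1) = √(O + 6) = √(6 + O))
Z(185) + f(-30, -45) = √(6 + 185) + (71 - 1*(-30)) = √191 + (71 + 30) = √191 + 101 = 101 + √191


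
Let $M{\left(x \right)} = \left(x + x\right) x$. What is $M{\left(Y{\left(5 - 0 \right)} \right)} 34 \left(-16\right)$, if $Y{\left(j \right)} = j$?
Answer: $-27200$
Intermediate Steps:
$M{\left(x \right)} = 2 x^{2}$ ($M{\left(x \right)} = 2 x x = 2 x^{2}$)
$M{\left(Y{\left(5 - 0 \right)} \right)} 34 \left(-16\right) = 2 \left(5 - 0\right)^{2} \cdot 34 \left(-16\right) = 2 \left(5 + 0\right)^{2} \cdot 34 \left(-16\right) = 2 \cdot 5^{2} \cdot 34 \left(-16\right) = 2 \cdot 25 \cdot 34 \left(-16\right) = 50 \cdot 34 \left(-16\right) = 1700 \left(-16\right) = -27200$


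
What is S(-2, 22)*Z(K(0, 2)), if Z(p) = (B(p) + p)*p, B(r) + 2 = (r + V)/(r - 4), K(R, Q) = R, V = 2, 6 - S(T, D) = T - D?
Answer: 0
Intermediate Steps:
S(T, D) = 6 + D - T (S(T, D) = 6 - (T - D) = 6 + (D - T) = 6 + D - T)
B(r) = -2 + (2 + r)/(-4 + r) (B(r) = -2 + (r + 2)/(r - 4) = -2 + (2 + r)/(-4 + r))
Z(p) = p*(p + (10 - p)/(-4 + p)) (Z(p) = ((10 - p)/(-4 + p) + p)*p = (p + (10 - p)/(-4 + p))*p = p*(p + (10 - p)/(-4 + p)))
S(-2, 22)*Z(K(0, 2)) = (6 + 22 - 1*(-2))*(0*(10 - 1*0 + 0*(-4 + 0))/(-4 + 0)) = (6 + 22 + 2)*(0*(10 + 0 + 0*(-4))/(-4)) = 30*(0*(-1/4)*(10 + 0 + 0)) = 30*(0*(-1/4)*10) = 30*0 = 0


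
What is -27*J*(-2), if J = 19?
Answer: 1026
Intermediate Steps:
-27*J*(-2) = -27*19*(-2) = -513*(-2) = 1026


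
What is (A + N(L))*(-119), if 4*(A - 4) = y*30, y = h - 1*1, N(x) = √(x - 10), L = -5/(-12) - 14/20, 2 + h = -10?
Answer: 22253/2 - 119*I*√9255/30 ≈ 11127.0 - 381.6*I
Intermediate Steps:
h = -12 (h = -2 - 10 = -12)
L = -17/60 (L = -5*(-1/12) - 14*1/20 = 5/12 - 7/10 = -17/60 ≈ -0.28333)
N(x) = √(-10 + x)
y = -13 (y = -12 - 1*1 = -12 - 1 = -13)
A = -187/2 (A = 4 + (-13*30)/4 = 4 + (¼)*(-390) = 4 - 195/2 = -187/2 ≈ -93.500)
(A + N(L))*(-119) = (-187/2 + √(-10 - 17/60))*(-119) = (-187/2 + √(-617/60))*(-119) = (-187/2 + I*√9255/30)*(-119) = 22253/2 - 119*I*√9255/30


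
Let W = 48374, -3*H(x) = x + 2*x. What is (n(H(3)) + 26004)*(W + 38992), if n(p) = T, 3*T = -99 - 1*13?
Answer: 2268603800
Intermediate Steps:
H(x) = -x (H(x) = -(x + 2*x)/3 = -x)
T = -112/3 (T = (-99 - 1*13)/3 = (-99 - 13)/3 = (1/3)*(-112) = -112/3 ≈ -37.333)
n(p) = -112/3
(n(H(3)) + 26004)*(W + 38992) = (-112/3 + 26004)*(48374 + 38992) = (77900/3)*87366 = 2268603800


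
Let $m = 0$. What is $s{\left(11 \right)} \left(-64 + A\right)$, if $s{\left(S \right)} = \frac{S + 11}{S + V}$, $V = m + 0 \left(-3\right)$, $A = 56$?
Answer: $-16$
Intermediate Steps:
$V = 0$ ($V = 0 + 0 \left(-3\right) = 0 + 0 = 0$)
$s{\left(S \right)} = \frac{11 + S}{S}$ ($s{\left(S \right)} = \frac{S + 11}{S + 0} = \frac{11 + S}{S}$)
$s{\left(11 \right)} \left(-64 + A\right) = \frac{11 + 11}{11} \left(-64 + 56\right) = \frac{1}{11} \cdot 22 \left(-8\right) = 2 \left(-8\right) = -16$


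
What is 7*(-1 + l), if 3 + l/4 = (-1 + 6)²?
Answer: 609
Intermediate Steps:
l = 88 (l = -12 + 4*(-1 + 6)² = -12 + 4*5² = -12 + 4*25 = -12 + 100 = 88)
7*(-1 + l) = 7*(-1 + 88) = 7*87 = 609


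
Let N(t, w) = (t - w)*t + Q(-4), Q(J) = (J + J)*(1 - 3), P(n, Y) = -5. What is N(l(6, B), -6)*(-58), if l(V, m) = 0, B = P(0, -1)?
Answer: -928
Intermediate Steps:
B = -5
Q(J) = -4*J (Q(J) = (2*J)*(-2) = -4*J)
N(t, w) = 16 + t*(t - w) (N(t, w) = (t - w)*t - 4*(-4) = t*(t - w) + 16 = 16 + t*(t - w))
N(l(6, B), -6)*(-58) = (16 + 0**2 - 1*0*(-6))*(-58) = (16 + 0 + 0)*(-58) = 16*(-58) = -928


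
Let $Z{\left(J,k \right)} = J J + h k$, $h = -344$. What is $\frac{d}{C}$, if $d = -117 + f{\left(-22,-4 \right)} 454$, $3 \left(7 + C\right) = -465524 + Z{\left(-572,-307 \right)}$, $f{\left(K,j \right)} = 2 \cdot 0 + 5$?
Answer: $- \frac{6459}{32753} \approx -0.1972$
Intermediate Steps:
$f{\left(K,j \right)} = 5$ ($f{\left(K,j \right)} = 0 + 5 = 5$)
$Z{\left(J,k \right)} = J^{2} - 344 k$ ($Z{\left(J,k \right)} = J J - 344 k = J^{2} - 344 k$)
$C = - \frac{32753}{3}$ ($C = -7 + \frac{-465524 - \left(-105608 - \left(-572\right)^{2}\right)}{3} = -7 + \frac{-465524 + \left(327184 + 105608\right)}{3} = -7 + \frac{-465524 + 432792}{3} = -7 + \frac{1}{3} \left(-32732\right) = -7 - \frac{32732}{3} = - \frac{32753}{3} \approx -10918.0$)
$d = 2153$ ($d = -117 + 5 \cdot 454 = -117 + 2270 = 2153$)
$\frac{d}{C} = \frac{2153}{- \frac{32753}{3}} = 2153 \left(- \frac{3}{32753}\right) = - \frac{6459}{32753}$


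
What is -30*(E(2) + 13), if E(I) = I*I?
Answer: -510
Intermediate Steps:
E(I) = I**2
-30*(E(2) + 13) = -30*(2**2 + 13) = -30*(4 + 13) = -30*17 = -510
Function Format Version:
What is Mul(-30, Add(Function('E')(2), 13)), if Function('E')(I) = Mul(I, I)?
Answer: -510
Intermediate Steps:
Function('E')(I) = Pow(I, 2)
Mul(-30, Add(Function('E')(2), 13)) = Mul(-30, Add(Pow(2, 2), 13)) = Mul(-30, Add(4, 13)) = Mul(-30, 17) = -510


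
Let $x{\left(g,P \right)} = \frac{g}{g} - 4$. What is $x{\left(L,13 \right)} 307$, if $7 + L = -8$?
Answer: $-921$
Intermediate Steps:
$L = -15$ ($L = -7 - 8 = -15$)
$x{\left(g,P \right)} = -3$ ($x{\left(g,P \right)} = 1 - 4 = -3$)
$x{\left(L,13 \right)} 307 = \left(-3\right) 307 = -921$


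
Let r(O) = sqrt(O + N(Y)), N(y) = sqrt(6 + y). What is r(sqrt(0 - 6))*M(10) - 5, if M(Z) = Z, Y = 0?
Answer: -5 + 10*6**(1/4)*sqrt(1 + I) ≈ 12.195 + 7.1225*I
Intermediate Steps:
r(O) = sqrt(O + sqrt(6)) (r(O) = sqrt(O + sqrt(6 + 0)) = sqrt(O + sqrt(6)))
r(sqrt(0 - 6))*M(10) - 5 = sqrt(sqrt(0 - 6) + sqrt(6))*10 - 5 = sqrt(sqrt(-6) + sqrt(6))*10 - 5 = sqrt(I*sqrt(6) + sqrt(6))*10 - 5 = sqrt(sqrt(6) + I*sqrt(6))*10 - 5 = 10*sqrt(sqrt(6) + I*sqrt(6)) - 5 = -5 + 10*sqrt(sqrt(6) + I*sqrt(6))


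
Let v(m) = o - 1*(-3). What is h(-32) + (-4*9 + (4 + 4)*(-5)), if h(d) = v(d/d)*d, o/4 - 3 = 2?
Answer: -812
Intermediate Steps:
o = 20 (o = 12 + 4*2 = 12 + 8 = 20)
v(m) = 23 (v(m) = 20 - 1*(-3) = 20 + 3 = 23)
h(d) = 23*d
h(-32) + (-4*9 + (4 + 4)*(-5)) = 23*(-32) + (-4*9 + (4 + 4)*(-5)) = -736 + (-36 + 8*(-5)) = -736 + (-36 - 40) = -736 - 76 = -812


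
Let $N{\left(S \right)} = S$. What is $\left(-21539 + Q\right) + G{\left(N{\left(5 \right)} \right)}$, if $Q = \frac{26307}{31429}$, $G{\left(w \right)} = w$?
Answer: $- \frac{676765779}{31429} \approx -21533.0$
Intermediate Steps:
$Q = \frac{26307}{31429}$ ($Q = 26307 \cdot \frac{1}{31429} = \frac{26307}{31429} \approx 0.83703$)
$\left(-21539 + Q\right) + G{\left(N{\left(5 \right)} \right)} = \left(-21539 + \frac{26307}{31429}\right) + 5 = - \frac{676922924}{31429} + 5 = - \frac{676765779}{31429}$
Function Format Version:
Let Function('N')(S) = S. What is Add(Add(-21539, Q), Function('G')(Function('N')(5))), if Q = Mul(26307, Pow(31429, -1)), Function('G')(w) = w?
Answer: Rational(-676765779, 31429) ≈ -21533.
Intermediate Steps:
Q = Rational(26307, 31429) (Q = Mul(26307, Rational(1, 31429)) = Rational(26307, 31429) ≈ 0.83703)
Add(Add(-21539, Q), Function('G')(Function('N')(5))) = Add(Add(-21539, Rational(26307, 31429)), 5) = Add(Rational(-676922924, 31429), 5) = Rational(-676765779, 31429)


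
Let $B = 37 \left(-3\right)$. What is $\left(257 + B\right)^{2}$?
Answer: $21316$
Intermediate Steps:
$B = -111$
$\left(257 + B\right)^{2} = \left(257 - 111\right)^{2} = 146^{2} = 21316$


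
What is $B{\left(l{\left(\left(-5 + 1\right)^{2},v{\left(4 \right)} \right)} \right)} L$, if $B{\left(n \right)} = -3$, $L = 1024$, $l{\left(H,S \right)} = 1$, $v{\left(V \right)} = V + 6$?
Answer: $-3072$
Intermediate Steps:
$v{\left(V \right)} = 6 + V$
$B{\left(l{\left(\left(-5 + 1\right)^{2},v{\left(4 \right)} \right)} \right)} L = \left(-3\right) 1024 = -3072$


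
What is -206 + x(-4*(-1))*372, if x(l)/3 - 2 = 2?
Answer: 4258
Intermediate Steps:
x(l) = 12 (x(l) = 6 + 3*2 = 6 + 6 = 12)
-206 + x(-4*(-1))*372 = -206 + 12*372 = -206 + 4464 = 4258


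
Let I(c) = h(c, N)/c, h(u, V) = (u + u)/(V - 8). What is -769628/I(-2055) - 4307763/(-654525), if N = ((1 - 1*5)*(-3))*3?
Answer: -2350788808679/218175 ≈ -1.0775e+7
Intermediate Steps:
N = 36 (N = ((1 - 5)*(-3))*3 = -4*(-3)*3 = 12*3 = 36)
h(u, V) = 2*u/(-8 + V) (h(u, V) = (2*u)/(-8 + V) = 2*u/(-8 + V))
I(c) = 1/14 (I(c) = (2*c/(-8 + 36))/c = (2*c/28)/c = (2*c*(1/28))/c = (c/14)/c = 1/14)
-769628/I(-2055) - 4307763/(-654525) = -769628/1/14 - 4307763/(-654525) = -769628*14 - 4307763*(-1/654525) = -10774792 + 1435921/218175 = -2350788808679/218175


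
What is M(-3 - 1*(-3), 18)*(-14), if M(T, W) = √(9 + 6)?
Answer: -14*√15 ≈ -54.222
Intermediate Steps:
M(T, W) = √15
M(-3 - 1*(-3), 18)*(-14) = √15*(-14) = -14*√15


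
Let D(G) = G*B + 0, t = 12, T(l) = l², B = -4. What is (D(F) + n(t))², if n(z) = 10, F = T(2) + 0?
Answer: 36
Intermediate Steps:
F = 4 (F = 2² + 0 = 4 + 0 = 4)
D(G) = -4*G (D(G) = G*(-4) + 0 = -4*G + 0 = -4*G)
(D(F) + n(t))² = (-4*4 + 10)² = (-16 + 10)² = (-6)² = 36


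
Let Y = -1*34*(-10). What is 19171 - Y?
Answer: 18831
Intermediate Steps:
Y = 340 (Y = -34*(-10) = 340)
19171 - Y = 19171 - 1*340 = 19171 - 340 = 18831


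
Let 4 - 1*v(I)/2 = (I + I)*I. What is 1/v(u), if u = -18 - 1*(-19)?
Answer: 1/4 ≈ 0.25000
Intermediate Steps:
u = 1 (u = -18 + 19 = 1)
v(I) = 8 - 4*I**2 (v(I) = 8 - 2*(I + I)*I = 8 - 2*2*I*I = 8 - 4*I**2)
1/v(u) = 1/(8 - 4*1**2) = 1/(8 - 4*1) = 1/(8 - 4) = 1/4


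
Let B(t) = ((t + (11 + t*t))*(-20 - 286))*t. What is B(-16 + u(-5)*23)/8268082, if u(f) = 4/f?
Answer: 763137684/516755125 ≈ 1.4768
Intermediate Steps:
B(t) = t*(-3366 - 306*t - 306*t**2) (B(t) = ((t + (11 + t**2))*(-306))*t = ((11 + t + t**2)*(-306))*t = (-3366 - 306*t - 306*t**2)*t = t*(-3366 - 306*t - 306*t**2))
B(-16 + u(-5)*23)/8268082 = -306*(-16 + (4/(-5))*23)*(11 + (-16 + (4/(-5))*23) + (-16 + (4/(-5))*23)**2)/8268082 = -306*(-16 + (4*(-1/5))*23)*(11 + (-16 + (4*(-1/5))*23) + (-16 + (4*(-1/5))*23)**2)*(1/8268082) = -306*(-16 - 4/5*23)*(11 + (-16 - 4/5*23) + (-16 - 4/5*23)**2)*(1/8268082) = -306*(-16 - 92/5)*(11 + (-16 - 92/5) + (-16 - 92/5)**2)*(1/8268082) = -306*(-172/5)*(11 - 172/5 + (-172/5)**2)*(1/8268082) = -306*(-172/5)*(11 - 172/5 + 29584/25)*(1/8268082) = -306*(-172/5)*28999/25*(1/8268082) = (1526275368/125)*(1/8268082) = 763137684/516755125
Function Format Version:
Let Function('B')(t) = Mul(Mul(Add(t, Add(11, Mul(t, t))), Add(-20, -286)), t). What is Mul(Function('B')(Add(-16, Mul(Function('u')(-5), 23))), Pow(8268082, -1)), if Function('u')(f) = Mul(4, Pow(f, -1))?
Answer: Rational(763137684, 516755125) ≈ 1.4768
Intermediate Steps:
Function('B')(t) = Mul(t, Add(-3366, Mul(-306, t), Mul(-306, Pow(t, 2)))) (Function('B')(t) = Mul(Mul(Add(t, Add(11, Pow(t, 2))), -306), t) = Mul(Mul(Add(11, t, Pow(t, 2)), -306), t) = Mul(Add(-3366, Mul(-306, t), Mul(-306, Pow(t, 2))), t) = Mul(t, Add(-3366, Mul(-306, t), Mul(-306, Pow(t, 2)))))
Mul(Function('B')(Add(-16, Mul(Function('u')(-5), 23))), Pow(8268082, -1)) = Mul(Mul(-306, Add(-16, Mul(Mul(4, Pow(-5, -1)), 23)), Add(11, Add(-16, Mul(Mul(4, Pow(-5, -1)), 23)), Pow(Add(-16, Mul(Mul(4, Pow(-5, -1)), 23)), 2))), Pow(8268082, -1)) = Mul(Mul(-306, Add(-16, Mul(Mul(4, Rational(-1, 5)), 23)), Add(11, Add(-16, Mul(Mul(4, Rational(-1, 5)), 23)), Pow(Add(-16, Mul(Mul(4, Rational(-1, 5)), 23)), 2))), Rational(1, 8268082)) = Mul(Mul(-306, Add(-16, Mul(Rational(-4, 5), 23)), Add(11, Add(-16, Mul(Rational(-4, 5), 23)), Pow(Add(-16, Mul(Rational(-4, 5), 23)), 2))), Rational(1, 8268082)) = Mul(Mul(-306, Add(-16, Rational(-92, 5)), Add(11, Add(-16, Rational(-92, 5)), Pow(Add(-16, Rational(-92, 5)), 2))), Rational(1, 8268082)) = Mul(Mul(-306, Rational(-172, 5), Add(11, Rational(-172, 5), Pow(Rational(-172, 5), 2))), Rational(1, 8268082)) = Mul(Mul(-306, Rational(-172, 5), Add(11, Rational(-172, 5), Rational(29584, 25))), Rational(1, 8268082)) = Mul(Mul(-306, Rational(-172, 5), Rational(28999, 25)), Rational(1, 8268082)) = Mul(Rational(1526275368, 125), Rational(1, 8268082)) = Rational(763137684, 516755125)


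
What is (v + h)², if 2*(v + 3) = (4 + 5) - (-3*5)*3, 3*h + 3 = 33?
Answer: 1156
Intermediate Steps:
h = 10 (h = -1 + (⅓)*33 = -1 + 11 = 10)
v = 24 (v = -3 + ((4 + 5) - (-3*5)*3)/2 = -3 + (9 - (-15)*3)/2 = -3 + (9 - 1*(-45))/2 = -3 + (9 + 45)/2 = -3 + (½)*54 = -3 + 27 = 24)
(v + h)² = (24 + 10)² = 34² = 1156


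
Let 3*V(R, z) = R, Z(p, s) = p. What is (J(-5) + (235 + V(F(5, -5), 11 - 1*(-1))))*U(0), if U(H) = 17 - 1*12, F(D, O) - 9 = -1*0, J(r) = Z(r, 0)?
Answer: 1165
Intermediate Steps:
J(r) = r
F(D, O) = 9 (F(D, O) = 9 - 1*0 = 9 + 0 = 9)
U(H) = 5 (U(H) = 17 - 12 = 5)
V(R, z) = R/3
(J(-5) + (235 + V(F(5, -5), 11 - 1*(-1))))*U(0) = (-5 + (235 + (⅓)*9))*5 = (-5 + (235 + 3))*5 = (-5 + 238)*5 = 233*5 = 1165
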